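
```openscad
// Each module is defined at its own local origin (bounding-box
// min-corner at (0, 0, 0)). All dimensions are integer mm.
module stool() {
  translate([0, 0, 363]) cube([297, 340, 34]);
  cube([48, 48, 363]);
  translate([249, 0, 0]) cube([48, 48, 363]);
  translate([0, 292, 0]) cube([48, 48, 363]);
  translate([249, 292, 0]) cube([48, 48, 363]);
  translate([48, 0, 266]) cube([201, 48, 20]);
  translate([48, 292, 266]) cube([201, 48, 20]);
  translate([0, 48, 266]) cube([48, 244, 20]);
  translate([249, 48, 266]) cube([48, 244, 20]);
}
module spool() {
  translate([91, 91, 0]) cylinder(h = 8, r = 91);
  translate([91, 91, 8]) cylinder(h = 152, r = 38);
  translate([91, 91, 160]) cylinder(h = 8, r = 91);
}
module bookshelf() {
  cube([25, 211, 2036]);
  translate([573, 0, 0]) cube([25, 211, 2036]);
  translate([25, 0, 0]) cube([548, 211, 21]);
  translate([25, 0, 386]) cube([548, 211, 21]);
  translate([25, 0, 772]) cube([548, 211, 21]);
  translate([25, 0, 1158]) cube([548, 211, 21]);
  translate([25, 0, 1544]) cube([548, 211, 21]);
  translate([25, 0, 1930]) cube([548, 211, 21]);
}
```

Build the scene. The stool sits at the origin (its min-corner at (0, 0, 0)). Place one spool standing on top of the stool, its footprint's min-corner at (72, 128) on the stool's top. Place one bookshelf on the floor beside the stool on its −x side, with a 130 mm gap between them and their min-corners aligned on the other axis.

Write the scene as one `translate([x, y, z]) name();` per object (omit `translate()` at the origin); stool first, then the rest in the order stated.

stool();
translate([72, 128, 397]) spool();
translate([-728, 0, 0]) bookshelf();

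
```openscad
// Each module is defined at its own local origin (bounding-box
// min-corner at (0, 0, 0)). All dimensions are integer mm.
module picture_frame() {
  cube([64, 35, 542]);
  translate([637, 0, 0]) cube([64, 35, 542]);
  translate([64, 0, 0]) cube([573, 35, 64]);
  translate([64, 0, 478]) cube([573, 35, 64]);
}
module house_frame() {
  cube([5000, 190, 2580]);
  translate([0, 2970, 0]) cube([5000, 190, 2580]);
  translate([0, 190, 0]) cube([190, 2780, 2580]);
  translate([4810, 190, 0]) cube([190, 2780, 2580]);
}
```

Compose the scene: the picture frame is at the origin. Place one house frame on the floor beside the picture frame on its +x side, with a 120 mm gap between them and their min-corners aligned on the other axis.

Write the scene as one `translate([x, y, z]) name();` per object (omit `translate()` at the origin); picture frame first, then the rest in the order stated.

picture_frame();
translate([821, 0, 0]) house_frame();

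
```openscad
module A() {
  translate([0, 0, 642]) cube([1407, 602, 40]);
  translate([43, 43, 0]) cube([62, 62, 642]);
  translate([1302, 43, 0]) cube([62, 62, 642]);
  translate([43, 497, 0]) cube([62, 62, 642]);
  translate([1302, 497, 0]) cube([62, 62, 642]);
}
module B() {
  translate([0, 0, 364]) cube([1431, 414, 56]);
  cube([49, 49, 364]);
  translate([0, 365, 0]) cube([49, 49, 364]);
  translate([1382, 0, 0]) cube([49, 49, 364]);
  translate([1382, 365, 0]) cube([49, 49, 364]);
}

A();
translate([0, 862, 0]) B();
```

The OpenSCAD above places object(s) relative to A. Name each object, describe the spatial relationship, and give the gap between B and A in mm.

The bench's nearest face is 260 mm from the table's +y face.

A is a table. B is a bench. The bench is on the floor beside the table on its +y side. The gap between the bench and the table is 260 mm.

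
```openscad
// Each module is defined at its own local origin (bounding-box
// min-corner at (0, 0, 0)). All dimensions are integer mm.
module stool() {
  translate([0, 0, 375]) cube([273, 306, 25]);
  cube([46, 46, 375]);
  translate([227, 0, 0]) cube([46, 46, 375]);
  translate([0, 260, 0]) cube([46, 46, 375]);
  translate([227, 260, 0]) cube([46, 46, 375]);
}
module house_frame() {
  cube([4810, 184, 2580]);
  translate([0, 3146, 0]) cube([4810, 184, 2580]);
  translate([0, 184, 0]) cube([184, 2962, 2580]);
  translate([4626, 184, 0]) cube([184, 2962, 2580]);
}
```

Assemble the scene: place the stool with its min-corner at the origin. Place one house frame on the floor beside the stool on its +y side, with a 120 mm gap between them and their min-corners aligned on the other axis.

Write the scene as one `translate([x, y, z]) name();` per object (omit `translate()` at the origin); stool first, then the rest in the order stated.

stool();
translate([0, 426, 0]) house_frame();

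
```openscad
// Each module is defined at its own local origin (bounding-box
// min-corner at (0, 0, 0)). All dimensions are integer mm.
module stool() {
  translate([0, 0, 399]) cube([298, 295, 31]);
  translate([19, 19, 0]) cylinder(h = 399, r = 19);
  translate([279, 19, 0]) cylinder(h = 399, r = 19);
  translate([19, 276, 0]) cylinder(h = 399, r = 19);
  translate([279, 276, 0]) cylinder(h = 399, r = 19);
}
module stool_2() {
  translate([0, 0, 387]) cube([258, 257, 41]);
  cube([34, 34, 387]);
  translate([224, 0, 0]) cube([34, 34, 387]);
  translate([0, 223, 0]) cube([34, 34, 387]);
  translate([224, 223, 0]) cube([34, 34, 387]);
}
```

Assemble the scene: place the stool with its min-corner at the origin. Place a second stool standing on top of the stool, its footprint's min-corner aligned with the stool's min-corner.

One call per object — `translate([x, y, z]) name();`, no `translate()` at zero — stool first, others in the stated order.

stool();
translate([0, 0, 430]) stool_2();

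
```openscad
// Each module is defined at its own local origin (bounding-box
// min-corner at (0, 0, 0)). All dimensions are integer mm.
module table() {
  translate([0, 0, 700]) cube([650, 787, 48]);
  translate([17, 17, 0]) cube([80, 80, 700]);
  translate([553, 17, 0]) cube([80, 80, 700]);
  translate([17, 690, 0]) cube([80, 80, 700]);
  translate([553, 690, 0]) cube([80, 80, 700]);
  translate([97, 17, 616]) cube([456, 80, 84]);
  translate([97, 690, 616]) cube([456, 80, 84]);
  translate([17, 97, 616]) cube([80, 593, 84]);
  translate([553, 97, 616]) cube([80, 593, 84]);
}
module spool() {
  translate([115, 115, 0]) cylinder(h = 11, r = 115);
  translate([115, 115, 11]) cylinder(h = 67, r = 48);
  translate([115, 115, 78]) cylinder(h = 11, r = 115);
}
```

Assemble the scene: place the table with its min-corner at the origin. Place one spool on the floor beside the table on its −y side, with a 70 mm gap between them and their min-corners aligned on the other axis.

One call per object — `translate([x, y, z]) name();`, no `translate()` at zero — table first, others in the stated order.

table();
translate([0, -300, 0]) spool();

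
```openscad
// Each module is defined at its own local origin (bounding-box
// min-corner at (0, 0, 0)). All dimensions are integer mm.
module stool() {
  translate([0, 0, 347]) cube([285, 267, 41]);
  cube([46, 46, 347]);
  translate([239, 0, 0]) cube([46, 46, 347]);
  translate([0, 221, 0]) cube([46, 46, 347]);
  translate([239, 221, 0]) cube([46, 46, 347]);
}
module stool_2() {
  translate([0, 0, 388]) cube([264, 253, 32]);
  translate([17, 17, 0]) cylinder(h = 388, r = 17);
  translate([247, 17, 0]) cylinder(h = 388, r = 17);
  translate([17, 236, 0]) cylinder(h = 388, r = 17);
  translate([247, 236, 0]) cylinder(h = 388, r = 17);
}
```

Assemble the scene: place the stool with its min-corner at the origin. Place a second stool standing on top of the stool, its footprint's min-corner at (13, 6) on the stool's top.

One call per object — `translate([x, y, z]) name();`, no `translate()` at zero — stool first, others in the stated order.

stool();
translate([13, 6, 388]) stool_2();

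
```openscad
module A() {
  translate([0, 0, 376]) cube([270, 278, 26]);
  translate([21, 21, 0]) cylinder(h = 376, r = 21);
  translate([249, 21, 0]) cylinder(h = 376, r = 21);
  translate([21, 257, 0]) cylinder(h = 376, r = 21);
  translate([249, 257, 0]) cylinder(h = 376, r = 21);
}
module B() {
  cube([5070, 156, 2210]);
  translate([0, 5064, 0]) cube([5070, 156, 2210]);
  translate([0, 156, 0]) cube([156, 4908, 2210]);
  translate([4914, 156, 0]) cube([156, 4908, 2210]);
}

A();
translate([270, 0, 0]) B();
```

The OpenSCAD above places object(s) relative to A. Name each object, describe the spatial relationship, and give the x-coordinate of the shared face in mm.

A is a stool. B is a house frame. The house frame is against the stool's +x side, with their −y faces flush. The x-coordinate of the shared face is 270 mm.

The stool's +x face and the house frame's −x face are both at x = 270 mm.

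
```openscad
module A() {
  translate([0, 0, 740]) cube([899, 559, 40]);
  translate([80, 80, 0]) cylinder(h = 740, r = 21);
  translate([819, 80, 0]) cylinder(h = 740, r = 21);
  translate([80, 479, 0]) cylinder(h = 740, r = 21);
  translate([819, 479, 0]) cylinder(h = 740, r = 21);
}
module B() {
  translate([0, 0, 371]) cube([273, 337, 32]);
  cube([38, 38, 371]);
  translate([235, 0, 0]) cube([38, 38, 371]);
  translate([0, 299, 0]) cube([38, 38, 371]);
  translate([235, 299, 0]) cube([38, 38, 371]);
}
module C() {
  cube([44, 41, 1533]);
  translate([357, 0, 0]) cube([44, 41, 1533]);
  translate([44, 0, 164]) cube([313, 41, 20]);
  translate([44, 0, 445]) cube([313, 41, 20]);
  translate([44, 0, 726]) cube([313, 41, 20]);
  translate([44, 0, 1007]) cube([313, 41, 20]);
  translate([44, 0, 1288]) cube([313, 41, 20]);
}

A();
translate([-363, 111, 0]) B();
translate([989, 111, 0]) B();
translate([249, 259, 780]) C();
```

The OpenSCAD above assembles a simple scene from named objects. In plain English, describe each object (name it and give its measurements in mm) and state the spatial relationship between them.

A is a table: top 899 mm (x) × 559 mm (y), 40 mm thick, upper face at z = 780 mm, on four round legs of 42 mm diameter, each leg's bounding box inset 59 mm from the nearest pair of top edges, running from z = 0 to the bottom of the top.

B is a four-legged stool. The seat is a 273×337×32 mm slab whose top surface is at z = 403 mm; four square legs, each 38×38 mm in cross-section, run from the floor (z = 0) to the underside of the seat, each flush with a corner of the seat.

C is a straight ladder. Two 44×41 mm vertical rails, 1533 mm tall, stand 401 mm apart (outside-to-outside) with their front faces coplanar on the −y side. 5 rungs, each 41 mm deep and 20 mm tall, span between the inner faces of the rails, front faces flush with the rails. The lowest rung's underside is at z = 164 mm and rungs are spaced 281 mm apart (underside to underside).

Two stools sit around the table at the −x, +x sides. The ladder is on top of the table, centred.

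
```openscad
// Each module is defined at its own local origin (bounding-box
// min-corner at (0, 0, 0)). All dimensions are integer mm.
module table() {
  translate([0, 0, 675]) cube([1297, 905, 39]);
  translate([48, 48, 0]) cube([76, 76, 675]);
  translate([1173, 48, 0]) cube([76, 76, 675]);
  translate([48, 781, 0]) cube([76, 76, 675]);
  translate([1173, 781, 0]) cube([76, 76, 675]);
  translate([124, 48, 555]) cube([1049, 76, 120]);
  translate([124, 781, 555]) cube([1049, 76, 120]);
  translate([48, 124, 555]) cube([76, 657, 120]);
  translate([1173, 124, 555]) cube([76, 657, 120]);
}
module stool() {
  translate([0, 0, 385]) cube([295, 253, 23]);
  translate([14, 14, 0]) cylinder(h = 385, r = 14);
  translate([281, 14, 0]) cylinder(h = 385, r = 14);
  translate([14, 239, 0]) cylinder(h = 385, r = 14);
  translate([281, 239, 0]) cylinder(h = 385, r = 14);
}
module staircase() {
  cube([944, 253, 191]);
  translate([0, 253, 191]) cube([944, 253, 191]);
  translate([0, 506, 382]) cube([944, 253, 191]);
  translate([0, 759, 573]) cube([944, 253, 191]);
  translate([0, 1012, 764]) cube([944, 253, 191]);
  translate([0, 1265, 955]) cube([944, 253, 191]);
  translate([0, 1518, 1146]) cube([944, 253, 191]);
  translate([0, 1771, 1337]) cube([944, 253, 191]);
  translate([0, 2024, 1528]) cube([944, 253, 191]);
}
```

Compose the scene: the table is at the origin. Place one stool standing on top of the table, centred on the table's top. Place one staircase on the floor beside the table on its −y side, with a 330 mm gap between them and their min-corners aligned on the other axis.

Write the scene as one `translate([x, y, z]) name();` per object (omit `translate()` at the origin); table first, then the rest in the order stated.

table();
translate([501, 326, 714]) stool();
translate([0, -2607, 0]) staircase();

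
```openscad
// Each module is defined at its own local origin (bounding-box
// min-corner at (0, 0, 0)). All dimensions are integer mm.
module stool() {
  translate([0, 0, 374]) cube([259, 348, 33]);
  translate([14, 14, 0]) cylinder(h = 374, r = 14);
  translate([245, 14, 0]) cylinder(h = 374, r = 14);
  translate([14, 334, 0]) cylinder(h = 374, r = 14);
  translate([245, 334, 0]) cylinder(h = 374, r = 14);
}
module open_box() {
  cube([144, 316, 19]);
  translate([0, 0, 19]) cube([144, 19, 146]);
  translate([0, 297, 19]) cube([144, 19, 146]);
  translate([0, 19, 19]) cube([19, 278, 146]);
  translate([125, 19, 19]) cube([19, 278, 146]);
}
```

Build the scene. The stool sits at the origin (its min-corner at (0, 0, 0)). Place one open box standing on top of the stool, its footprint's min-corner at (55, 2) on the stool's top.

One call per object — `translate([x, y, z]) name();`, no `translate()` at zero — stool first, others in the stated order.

stool();
translate([55, 2, 407]) open_box();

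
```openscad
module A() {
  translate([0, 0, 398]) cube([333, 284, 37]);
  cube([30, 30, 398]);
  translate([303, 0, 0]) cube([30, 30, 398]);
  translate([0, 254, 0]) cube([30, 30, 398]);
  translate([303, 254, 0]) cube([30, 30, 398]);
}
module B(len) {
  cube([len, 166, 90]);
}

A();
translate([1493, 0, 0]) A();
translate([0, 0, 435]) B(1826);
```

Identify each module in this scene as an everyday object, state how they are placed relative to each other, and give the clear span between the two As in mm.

Second stool starts at x = 1493; first ends at x = 333; clear span = 1493 − 333 = 1160 mm.

A is a stool. B is a beam. A beam spans the tops of two stools. The clear span between the two stools is 1160 mm.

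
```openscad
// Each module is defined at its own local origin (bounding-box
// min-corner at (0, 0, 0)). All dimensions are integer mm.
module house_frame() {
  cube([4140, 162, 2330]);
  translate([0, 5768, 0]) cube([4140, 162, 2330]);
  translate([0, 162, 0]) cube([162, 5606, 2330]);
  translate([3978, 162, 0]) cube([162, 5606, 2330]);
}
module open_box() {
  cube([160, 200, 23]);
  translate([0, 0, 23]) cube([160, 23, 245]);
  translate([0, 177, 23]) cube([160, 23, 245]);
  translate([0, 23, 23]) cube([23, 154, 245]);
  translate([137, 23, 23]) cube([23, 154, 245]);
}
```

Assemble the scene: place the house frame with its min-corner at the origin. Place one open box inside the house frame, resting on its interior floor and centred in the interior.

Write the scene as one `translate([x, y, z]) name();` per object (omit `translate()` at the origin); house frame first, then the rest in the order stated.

house_frame();
translate([1990, 2865, 0]) open_box();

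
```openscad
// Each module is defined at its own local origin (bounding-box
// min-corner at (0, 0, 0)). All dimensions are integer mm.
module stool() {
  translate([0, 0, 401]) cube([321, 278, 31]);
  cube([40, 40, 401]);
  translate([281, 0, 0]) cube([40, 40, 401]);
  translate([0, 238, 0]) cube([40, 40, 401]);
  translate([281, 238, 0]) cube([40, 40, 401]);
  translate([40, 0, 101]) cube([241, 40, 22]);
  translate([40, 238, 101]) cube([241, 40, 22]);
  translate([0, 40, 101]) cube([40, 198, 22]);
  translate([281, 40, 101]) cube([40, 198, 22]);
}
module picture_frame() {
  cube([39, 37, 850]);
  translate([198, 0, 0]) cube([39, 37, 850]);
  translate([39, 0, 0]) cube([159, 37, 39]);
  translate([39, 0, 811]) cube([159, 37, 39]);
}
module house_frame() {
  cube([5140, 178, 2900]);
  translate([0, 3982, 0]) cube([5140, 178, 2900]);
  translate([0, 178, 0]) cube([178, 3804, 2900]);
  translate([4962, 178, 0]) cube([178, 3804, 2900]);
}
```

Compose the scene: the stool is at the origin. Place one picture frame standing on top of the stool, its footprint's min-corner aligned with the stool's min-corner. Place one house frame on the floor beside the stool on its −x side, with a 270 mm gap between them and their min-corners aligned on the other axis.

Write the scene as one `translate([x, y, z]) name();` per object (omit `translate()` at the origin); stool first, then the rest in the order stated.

stool();
translate([0, 0, 432]) picture_frame();
translate([-5410, 0, 0]) house_frame();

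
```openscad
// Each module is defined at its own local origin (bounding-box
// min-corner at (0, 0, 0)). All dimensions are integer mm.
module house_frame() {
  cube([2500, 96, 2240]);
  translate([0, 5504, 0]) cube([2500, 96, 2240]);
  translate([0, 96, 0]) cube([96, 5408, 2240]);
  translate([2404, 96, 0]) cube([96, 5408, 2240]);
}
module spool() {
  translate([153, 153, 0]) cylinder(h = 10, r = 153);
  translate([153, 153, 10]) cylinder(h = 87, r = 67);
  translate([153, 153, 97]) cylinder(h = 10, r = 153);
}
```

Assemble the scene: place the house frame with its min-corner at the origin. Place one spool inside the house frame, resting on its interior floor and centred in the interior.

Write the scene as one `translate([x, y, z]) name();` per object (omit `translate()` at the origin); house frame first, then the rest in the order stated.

house_frame();
translate([1097, 2647, 0]) spool();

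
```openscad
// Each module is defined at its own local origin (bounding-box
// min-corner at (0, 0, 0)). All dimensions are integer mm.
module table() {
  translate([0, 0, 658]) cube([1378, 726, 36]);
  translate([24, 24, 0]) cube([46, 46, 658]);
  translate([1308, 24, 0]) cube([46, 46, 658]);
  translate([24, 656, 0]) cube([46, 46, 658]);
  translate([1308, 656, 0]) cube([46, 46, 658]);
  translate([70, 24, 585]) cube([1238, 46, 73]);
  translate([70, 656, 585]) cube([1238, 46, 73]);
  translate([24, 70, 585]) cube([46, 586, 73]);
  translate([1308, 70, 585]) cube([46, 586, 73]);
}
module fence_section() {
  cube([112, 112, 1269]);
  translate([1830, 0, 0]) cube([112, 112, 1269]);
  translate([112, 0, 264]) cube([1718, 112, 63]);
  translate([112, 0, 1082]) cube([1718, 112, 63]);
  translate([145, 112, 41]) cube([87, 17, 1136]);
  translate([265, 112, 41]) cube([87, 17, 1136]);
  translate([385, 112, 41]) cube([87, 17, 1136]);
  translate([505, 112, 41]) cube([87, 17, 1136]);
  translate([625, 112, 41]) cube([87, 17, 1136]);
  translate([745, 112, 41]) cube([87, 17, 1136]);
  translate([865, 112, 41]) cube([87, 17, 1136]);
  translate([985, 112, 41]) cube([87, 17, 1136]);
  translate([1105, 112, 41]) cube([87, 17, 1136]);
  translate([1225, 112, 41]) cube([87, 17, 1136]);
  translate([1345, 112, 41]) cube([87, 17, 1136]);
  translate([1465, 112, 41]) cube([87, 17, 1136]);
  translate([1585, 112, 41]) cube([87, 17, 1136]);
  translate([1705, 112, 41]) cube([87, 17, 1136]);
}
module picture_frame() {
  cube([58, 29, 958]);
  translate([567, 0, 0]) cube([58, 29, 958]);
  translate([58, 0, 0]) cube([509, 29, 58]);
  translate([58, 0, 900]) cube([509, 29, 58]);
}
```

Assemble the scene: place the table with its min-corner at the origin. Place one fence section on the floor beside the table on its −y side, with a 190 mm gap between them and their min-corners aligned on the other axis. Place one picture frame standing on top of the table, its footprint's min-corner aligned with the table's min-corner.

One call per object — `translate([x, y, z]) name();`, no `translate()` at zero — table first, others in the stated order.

table();
translate([0, -319, 0]) fence_section();
translate([0, 0, 694]) picture_frame();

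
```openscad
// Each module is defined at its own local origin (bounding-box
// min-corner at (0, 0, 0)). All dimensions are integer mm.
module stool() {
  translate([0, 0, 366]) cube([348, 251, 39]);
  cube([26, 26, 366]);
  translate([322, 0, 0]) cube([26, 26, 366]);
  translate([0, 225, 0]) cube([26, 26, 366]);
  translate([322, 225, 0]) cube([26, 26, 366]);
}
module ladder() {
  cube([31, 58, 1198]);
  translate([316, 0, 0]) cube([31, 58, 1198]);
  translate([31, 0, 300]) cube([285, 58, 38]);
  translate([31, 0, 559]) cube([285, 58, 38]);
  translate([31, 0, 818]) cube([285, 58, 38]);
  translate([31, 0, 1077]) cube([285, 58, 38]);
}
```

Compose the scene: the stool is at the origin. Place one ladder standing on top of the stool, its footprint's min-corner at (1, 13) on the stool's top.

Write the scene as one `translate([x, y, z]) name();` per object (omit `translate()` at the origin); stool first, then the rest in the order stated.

stool();
translate([1, 13, 405]) ladder();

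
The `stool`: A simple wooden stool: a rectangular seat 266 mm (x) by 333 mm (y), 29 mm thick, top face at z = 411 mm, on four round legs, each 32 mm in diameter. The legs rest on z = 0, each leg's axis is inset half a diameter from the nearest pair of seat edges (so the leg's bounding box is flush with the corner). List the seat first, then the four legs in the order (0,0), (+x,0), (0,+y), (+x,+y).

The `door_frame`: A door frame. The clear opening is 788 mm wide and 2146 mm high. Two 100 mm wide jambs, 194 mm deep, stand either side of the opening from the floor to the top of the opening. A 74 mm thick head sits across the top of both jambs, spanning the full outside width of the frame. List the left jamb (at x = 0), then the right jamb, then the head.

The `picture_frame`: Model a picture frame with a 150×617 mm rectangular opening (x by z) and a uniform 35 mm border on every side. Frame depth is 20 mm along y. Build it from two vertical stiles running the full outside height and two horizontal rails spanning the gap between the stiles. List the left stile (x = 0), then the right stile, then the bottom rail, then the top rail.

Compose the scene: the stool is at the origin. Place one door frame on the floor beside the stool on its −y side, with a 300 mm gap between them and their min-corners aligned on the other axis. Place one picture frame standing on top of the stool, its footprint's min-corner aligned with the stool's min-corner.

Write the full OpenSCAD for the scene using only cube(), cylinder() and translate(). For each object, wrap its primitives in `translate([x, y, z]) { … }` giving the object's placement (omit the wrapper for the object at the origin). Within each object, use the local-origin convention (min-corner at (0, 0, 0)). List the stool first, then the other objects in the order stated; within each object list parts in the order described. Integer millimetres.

translate([0, 0, 382]) cube([266, 333, 29]);
translate([16, 16, 0]) cylinder(h = 382, r = 16);
translate([250, 16, 0]) cylinder(h = 382, r = 16);
translate([16, 317, 0]) cylinder(h = 382, r = 16);
translate([250, 317, 0]) cylinder(h = 382, r = 16);
translate([0, -494, 0]) {
  cube([100, 194, 2146]);
  translate([888, 0, 0]) cube([100, 194, 2146]);
  translate([0, 0, 2146]) cube([988, 194, 74]);
}
translate([0, 0, 411]) {
  cube([35, 20, 687]);
  translate([185, 0, 0]) cube([35, 20, 687]);
  translate([35, 0, 0]) cube([150, 20, 35]);
  translate([35, 0, 652]) cube([150, 20, 35]);
}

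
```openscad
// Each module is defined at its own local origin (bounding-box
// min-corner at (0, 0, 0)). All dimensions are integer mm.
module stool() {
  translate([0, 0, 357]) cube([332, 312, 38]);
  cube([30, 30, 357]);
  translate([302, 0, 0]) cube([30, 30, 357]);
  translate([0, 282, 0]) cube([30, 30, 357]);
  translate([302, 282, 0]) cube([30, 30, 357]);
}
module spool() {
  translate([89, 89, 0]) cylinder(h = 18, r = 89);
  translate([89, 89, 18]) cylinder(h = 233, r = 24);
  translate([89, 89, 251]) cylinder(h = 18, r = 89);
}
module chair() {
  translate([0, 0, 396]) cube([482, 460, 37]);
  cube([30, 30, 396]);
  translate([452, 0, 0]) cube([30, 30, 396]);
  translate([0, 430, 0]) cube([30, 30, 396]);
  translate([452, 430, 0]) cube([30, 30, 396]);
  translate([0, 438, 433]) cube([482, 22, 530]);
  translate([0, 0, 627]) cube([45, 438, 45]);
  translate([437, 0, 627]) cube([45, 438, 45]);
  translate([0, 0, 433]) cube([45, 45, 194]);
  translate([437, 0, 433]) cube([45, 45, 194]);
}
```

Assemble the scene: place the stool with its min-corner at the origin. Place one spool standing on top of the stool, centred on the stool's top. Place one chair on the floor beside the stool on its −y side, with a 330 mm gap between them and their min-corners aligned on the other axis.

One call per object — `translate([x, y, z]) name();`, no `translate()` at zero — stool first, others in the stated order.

stool();
translate([77, 67, 395]) spool();
translate([0, -790, 0]) chair();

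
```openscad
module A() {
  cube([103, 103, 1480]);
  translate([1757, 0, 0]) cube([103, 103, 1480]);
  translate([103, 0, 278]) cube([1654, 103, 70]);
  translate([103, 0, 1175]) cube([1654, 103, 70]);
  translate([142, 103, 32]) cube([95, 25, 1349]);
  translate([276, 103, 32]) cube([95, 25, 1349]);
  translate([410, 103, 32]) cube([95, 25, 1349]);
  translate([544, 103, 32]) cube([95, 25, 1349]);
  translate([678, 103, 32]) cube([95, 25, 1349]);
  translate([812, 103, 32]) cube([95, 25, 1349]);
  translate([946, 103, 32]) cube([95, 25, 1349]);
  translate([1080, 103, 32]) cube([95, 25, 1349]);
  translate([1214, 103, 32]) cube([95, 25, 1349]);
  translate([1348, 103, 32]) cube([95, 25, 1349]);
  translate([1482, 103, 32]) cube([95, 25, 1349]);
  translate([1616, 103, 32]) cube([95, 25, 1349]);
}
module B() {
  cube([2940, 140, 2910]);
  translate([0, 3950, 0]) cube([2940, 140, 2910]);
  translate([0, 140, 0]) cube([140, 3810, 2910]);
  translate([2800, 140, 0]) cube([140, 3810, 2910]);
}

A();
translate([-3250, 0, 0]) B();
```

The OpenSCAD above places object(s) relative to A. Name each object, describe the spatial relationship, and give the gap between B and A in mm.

The house frame's nearest face is 310 mm from the fence section's −x face.

A is a fence section. B is a house frame. The house frame is on the floor beside the fence section on its −x side. The gap between the house frame and the fence section is 310 mm.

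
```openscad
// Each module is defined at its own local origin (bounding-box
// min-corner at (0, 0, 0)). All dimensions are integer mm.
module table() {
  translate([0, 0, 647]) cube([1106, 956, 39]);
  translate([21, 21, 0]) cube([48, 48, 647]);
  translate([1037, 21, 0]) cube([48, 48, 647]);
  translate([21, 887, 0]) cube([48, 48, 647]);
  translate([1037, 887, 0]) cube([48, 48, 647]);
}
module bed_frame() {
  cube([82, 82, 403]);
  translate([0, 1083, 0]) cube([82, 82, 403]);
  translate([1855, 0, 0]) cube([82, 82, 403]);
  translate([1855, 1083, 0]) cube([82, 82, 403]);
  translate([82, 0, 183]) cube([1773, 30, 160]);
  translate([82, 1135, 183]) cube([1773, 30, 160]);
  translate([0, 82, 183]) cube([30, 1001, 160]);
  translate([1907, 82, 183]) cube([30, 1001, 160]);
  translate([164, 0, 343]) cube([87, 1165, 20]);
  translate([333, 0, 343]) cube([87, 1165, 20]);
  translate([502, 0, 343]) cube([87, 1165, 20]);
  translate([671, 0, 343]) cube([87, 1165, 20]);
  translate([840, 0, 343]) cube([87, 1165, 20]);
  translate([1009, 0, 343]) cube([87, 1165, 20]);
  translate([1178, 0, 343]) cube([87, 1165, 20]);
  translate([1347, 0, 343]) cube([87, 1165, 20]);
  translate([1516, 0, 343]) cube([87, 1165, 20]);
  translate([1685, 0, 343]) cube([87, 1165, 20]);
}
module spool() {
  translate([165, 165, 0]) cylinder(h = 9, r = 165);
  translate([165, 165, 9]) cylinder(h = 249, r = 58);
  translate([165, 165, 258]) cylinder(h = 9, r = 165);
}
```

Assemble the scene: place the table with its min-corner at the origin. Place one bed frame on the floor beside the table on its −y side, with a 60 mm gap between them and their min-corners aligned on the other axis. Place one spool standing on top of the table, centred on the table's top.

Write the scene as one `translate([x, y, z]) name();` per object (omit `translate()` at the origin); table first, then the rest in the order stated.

table();
translate([0, -1225, 0]) bed_frame();
translate([388, 313, 686]) spool();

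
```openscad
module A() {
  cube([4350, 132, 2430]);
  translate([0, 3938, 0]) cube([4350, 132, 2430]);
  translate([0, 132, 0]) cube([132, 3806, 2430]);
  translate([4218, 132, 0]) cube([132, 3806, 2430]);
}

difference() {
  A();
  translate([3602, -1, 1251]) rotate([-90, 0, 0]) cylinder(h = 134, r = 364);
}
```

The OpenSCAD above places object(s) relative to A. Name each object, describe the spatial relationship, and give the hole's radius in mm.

A is a house frame. The house frame has a circular hole through its front wall. The hole's radius is 364 mm.

The subtracted cylinder has r = 364 mm.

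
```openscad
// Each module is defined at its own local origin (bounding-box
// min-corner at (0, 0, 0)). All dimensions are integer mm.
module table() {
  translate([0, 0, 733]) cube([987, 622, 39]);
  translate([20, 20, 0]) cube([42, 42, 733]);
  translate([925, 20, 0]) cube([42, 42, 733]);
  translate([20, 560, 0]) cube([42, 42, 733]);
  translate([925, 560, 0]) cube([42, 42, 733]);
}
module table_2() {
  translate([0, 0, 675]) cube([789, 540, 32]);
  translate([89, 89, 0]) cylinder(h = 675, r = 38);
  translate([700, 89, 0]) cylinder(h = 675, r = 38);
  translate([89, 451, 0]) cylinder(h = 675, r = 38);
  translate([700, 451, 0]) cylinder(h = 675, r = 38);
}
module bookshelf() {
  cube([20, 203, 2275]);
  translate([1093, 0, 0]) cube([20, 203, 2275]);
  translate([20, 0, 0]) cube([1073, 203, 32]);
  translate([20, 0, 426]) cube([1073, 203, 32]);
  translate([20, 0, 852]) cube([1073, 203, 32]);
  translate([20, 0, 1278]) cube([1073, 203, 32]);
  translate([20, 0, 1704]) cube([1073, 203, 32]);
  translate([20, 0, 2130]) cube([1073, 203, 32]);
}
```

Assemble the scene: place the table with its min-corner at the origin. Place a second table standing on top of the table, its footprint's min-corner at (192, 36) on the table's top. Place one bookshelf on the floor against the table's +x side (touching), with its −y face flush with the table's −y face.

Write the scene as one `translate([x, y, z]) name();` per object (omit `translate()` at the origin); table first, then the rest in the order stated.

table();
translate([192, 36, 772]) table_2();
translate([987, 0, 0]) bookshelf();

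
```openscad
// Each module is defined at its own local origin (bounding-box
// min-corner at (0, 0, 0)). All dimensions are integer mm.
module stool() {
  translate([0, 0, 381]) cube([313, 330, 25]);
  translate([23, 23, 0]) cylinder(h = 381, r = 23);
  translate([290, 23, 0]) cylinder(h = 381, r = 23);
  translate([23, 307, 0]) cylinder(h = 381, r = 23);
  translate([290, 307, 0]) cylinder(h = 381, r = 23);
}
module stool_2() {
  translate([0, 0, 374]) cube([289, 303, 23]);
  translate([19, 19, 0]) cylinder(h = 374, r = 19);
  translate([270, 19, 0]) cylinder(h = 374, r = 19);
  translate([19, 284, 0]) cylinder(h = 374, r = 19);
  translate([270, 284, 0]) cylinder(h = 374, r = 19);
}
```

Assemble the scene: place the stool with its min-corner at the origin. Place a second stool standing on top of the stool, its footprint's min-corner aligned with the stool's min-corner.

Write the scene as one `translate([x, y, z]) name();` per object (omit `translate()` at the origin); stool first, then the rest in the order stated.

stool();
translate([0, 0, 406]) stool_2();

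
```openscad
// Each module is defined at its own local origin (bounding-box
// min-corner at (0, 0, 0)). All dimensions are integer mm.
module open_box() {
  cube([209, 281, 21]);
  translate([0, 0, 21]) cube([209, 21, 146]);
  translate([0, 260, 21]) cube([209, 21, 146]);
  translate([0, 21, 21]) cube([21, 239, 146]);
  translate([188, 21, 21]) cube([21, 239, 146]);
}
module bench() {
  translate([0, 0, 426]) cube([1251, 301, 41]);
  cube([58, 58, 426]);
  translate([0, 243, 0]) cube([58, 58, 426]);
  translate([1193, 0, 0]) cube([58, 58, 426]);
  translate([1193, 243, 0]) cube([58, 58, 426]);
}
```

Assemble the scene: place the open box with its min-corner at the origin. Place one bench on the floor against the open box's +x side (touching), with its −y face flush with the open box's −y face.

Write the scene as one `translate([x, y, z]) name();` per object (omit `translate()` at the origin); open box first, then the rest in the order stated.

open_box();
translate([209, 0, 0]) bench();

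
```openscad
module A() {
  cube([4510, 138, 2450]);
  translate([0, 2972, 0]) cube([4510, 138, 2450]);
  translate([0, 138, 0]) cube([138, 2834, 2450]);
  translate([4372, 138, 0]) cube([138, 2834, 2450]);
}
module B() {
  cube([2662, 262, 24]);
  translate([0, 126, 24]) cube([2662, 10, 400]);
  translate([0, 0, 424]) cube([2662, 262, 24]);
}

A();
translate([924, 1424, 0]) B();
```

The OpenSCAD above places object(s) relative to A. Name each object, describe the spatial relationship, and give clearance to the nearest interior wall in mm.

A is a house frame. B is an I-beam. The I-beam sits inside the house frame, centred. The clearance to the nearest interior wall is 786 mm.

Clearances: x = 786, y = 1286; minimum 786 mm.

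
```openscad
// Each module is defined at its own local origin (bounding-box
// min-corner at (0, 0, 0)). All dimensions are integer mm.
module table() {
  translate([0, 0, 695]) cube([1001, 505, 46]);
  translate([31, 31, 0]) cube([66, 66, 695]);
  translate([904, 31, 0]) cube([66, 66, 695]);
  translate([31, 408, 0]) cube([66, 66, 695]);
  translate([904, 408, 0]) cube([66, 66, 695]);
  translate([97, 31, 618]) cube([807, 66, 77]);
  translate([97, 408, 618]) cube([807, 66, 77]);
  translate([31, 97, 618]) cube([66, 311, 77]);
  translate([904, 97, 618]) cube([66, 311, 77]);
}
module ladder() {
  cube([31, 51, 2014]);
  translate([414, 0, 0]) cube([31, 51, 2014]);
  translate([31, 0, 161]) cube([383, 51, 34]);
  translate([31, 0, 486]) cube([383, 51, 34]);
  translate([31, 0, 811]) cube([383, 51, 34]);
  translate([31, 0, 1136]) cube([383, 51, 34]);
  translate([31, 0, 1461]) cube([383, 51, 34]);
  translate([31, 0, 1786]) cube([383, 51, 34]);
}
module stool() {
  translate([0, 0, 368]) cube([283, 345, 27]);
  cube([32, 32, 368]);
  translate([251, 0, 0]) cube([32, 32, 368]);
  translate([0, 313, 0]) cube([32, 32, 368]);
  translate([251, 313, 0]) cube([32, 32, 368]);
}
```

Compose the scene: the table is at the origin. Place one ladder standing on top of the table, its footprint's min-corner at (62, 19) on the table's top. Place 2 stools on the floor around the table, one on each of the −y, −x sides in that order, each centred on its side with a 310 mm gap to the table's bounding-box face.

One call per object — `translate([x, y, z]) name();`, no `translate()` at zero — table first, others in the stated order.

table();
translate([62, 19, 741]) ladder();
translate([359, -655, 0]) stool();
translate([-593, 80, 0]) stool();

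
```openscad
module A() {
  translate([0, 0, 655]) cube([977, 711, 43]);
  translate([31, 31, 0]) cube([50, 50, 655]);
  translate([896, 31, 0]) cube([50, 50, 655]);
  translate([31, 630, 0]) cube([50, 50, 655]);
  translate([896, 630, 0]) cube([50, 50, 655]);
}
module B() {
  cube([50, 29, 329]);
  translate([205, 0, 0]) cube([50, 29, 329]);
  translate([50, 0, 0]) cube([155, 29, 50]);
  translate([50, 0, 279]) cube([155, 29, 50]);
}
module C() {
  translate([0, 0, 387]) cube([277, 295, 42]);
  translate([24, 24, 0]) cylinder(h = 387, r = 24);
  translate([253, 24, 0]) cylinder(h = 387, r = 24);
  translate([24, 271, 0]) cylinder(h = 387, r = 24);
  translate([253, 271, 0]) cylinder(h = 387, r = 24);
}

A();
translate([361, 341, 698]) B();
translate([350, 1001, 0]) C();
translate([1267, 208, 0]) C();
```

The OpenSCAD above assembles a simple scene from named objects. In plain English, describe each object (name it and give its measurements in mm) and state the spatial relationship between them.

A is a table with a 977×711 mm rectangular top, 43 mm thick, top surface at z = 698 mm, supported by four 50×50 mm square legs, each inset 31 mm from the nearest pair of top edges, running from the floor.

B is a picture frame with a 155×229 mm rectangular opening (x by z) and a uniform 50 mm border on every side. Frame depth is 29 mm along y. It is built from two vertical stiles running the full outside height and two horizontal rails spanning the gap between the stiles.

C is a simple wooden stool: a rectangular seat 277 mm (x) by 295 mm (y), 42 mm thick, top face at z = 429 mm, on four round legs, each 48 mm in diameter. The legs rest on z = 0, each leg's axis is inset half a diameter from the nearest pair of seat edges (so the leg's bounding box is flush with the corner).

The picture frame is on top of the table, centred. Two stools sit around the table at the +y, +x sides.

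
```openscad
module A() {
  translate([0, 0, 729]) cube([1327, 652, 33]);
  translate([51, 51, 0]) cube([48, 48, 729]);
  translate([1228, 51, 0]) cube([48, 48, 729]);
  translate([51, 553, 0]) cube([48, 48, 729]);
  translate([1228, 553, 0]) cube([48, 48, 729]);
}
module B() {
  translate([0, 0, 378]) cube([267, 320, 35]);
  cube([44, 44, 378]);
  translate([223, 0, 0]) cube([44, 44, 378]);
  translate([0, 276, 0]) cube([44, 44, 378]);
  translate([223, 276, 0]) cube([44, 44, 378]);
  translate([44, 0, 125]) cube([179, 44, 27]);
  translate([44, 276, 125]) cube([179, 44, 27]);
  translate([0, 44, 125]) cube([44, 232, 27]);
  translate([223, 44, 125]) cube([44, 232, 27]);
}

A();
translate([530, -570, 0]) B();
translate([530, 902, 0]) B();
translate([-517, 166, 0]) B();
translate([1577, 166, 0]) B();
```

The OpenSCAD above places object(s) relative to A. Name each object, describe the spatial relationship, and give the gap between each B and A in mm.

A is a table. B is a stool. Four stools sit around the table at the −y, +y, −x, +x sides. The gap between each stool and the table is 250 mm.

Each stool's nearest face is 250 mm from the table's bounding box.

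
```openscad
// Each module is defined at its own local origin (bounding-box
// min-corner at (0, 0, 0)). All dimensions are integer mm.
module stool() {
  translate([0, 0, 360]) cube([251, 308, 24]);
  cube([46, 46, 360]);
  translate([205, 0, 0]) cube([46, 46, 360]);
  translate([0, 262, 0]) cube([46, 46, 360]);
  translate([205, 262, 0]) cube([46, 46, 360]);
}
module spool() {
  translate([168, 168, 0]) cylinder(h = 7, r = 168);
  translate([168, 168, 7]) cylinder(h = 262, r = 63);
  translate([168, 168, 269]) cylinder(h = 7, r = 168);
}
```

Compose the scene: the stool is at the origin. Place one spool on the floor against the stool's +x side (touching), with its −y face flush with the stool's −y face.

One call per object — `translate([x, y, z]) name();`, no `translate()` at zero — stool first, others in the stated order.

stool();
translate([251, 0, 0]) spool();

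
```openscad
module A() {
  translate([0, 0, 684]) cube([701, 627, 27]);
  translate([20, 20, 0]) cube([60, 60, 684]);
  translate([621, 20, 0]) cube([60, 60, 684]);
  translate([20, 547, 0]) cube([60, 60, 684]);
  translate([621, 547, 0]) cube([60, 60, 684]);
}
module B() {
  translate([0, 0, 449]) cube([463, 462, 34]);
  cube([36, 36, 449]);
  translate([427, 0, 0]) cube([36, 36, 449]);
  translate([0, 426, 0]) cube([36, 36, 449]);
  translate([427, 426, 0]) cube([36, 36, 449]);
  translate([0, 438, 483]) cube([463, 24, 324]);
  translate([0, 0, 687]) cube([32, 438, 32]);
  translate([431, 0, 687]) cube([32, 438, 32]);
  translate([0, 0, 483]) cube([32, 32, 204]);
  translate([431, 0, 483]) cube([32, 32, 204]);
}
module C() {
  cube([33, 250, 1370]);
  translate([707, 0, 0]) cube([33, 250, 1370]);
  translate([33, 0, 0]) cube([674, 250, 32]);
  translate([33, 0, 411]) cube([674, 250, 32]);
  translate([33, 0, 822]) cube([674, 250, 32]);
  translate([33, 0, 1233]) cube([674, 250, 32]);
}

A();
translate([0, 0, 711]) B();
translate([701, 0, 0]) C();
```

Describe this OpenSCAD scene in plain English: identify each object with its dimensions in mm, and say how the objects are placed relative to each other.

A is a table: top 701 mm (x) × 627 mm (y), 27 mm thick, upper face at z = 711 mm, on four 60×60 mm square legs, each inset 20 mm from the nearest pair of top edges, running from z = 0 to the bottom of the top.

B is a chair: 463×462 mm seat, 34 mm thick, top at z = 483 mm, on four 36 mm square corner legs flush with the seat edges. A 24 mm thick backrest slab spans the full seat width, extending 324 mm above the seat top, its back face flush with the seat's +y edge. Two armrests of 32×32 mm section run along each side from the seat's front edge to the front of the backrest, top faces 236 mm above the seat top and outer faces flush with the seat's x-edges; a 32×32 mm post under the front of each armrest stands on the seat at the front corner.

C is an open bookshelf. Two side panels, each 33 mm thick, 250 mm deep and 1370 mm tall, stand 740 mm apart (outside-to-outside). Between them sit 4 shelves, each 32 mm thick and 250 mm deep, spanning the full gap between the sides. The bottom shelf rests on the floor (its underside at z = 0) and the clear gap between one shelf's top and the next shelf's underside is 379 mm.

The chair is on top of the table. The bookshelf is against the table's +x side, with their −y faces flush.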